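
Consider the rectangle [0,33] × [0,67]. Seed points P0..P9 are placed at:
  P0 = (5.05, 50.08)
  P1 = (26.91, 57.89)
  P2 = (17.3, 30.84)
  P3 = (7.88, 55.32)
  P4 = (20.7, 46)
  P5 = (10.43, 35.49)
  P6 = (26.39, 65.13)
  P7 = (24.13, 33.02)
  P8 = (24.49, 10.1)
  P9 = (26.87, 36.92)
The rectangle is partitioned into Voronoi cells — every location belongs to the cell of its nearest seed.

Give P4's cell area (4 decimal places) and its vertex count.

Area of P4's cell: 185.9845 (7 vertices)

1. box [0,33]×[0,67]: [(0, 0) (33, 0) (33, 67) (0, 67)]
2. ⊥bis P4·P0 via (12.875,48.04): [(0.3508, 0) (33, 0) (33, 67) (17.8179, 67)]  |A|=1602.3465
3. ⊥bis P4·P1 via (23.805,51.945): [(15.0809, 56.5015) (0.3508, 0) (33, 0) (33, 47.1426)]  |A|=1344.7385
4. ⊥bis P4·P2 via (19,38.42): [(15.0809, 56.5015) (10.8439, 40.2492) (33, 35.2802) (33, 47.1426)]  |A|=296.852
5. ⊥bis P4·P3 via (14.29,50.66): [(17.5857, 55.1933) (13.1488, 49.0902) (10.8439, 40.2492) (33, 35.2802) (33, 47.1426)]  |A|=286.3066
6. ⊥bis P4·P5 via (15.565,40.745): [(17.5857, 55.1933) (13.1488, 49.0902) (11.9054, 44.321) (17.6299, 38.7273) (33, 35.2802) (33, 47.1426)]  |A|=271.6834
7. ⊥bis P4·P6 via (23.545,55.565): [(17.5857, 55.1933) (13.1488, 49.0902) (11.9054, 44.321) (17.6299, 38.7273) (33, 35.2802) (33, 47.1426)]  |A|=271.6834
8. ⊥bis P4·P7 via (22.415,39.51): [(17.5857, 55.1933) (13.1488, 49.0902) (11.9054, 44.321) (17.6299, 38.7273) (18.616, 38.5061) (33, 42.3071) (33, 47.1426)]  |A|=221.1456
9. ⊥bis P4·P8 via (22.595,28.05): [(17.5857, 55.1933) (13.1488, 49.0902) (11.9054, 44.321) (17.6299, 38.7273) (18.616, 38.5061) (33, 42.3071) (33, 47.1426)]  |A|=221.1456
10. ⊥bis P4·P9 via (23.785,41.46): [(32.5181, 47.3943) (17.5857, 55.1933) (13.1488, 49.0902) (11.9054, 44.321) (17.6299, 38.7273) (18.616, 38.5061) (19.961, 38.8615)]  |A|=185.9845
11. canonical 7-gon: [(32.5181, 47.3943) (17.5857, 55.1933) (13.1488, 49.0902) (11.9054, 44.321) (17.6299, 38.7273) (18.616, 38.5061) (19.961, 38.8615)]
12. shoelace: 185.9845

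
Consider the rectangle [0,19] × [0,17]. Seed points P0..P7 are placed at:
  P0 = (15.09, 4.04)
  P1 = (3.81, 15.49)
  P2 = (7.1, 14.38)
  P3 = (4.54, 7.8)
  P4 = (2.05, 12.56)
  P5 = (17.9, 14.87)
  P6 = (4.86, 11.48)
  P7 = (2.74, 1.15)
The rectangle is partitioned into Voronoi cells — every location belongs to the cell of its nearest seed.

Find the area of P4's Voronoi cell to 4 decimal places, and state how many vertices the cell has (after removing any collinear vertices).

Area of P4's cell: 18.3169 (4 vertices)

1. box [0,19]×[0,17]: [(0, 0) (19, 0) (19, 17) (0, 17)]
2. ⊥bis P4·P0 via (8.57,8.3): [(0, 0) (3.147, 0) (14.2544, 17) (0, 17)]  |A|=147.9115
3. ⊥bis P4·P1 via (2.93,14.025): [(0, 15.785) (0, 0) (3.147, 0) (9.6666, 9.9784)]  |A|=91.9949
4. ⊥bis P4·P2 via (4.575,13.47): [(4.7742, 12.9172) (0, 15.785) (0, 0) (3.147, 0) (7.1961, 6.1972)]  |A|=79.1151
5. ⊥bis P4·P3 via (3.295,10.18): [(5.3696, 11.2652) (4.7742, 12.9172) (0, 15.785) (0, 8.4564)]  |A|=22.7657
6. ⊥bis P4·P5 via (9.975,13.715): [(5.3696, 11.2652) (4.7742, 12.9172) (0, 15.785) (0, 8.4564)]  |A|=22.7657
7. ⊥bis P4·P6 via (3.455,12.02): [(2.6101, 9.8217) (3.9826, 13.3927) (0, 15.785) (0, 8.4564)]  |A|=18.3169
8. ⊥bis P4·P7 via (2.395,6.855): [(2.6101, 9.8217) (3.9826, 13.3927) (0, 15.785) (0, 8.4564)]  |A|=18.3169
9. canonical 4-gon: [(2.6101, 9.8217) (3.9826, 13.3927) (0, 15.785) (0, 8.4564)]
10. shoelace: 18.3169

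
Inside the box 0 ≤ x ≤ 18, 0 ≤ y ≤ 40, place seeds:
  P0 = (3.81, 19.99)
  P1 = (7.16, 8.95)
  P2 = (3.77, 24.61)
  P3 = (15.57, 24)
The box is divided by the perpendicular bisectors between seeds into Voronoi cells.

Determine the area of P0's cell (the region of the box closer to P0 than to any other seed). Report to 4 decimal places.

1. box [0,18]×[0,40]: [(0, 0) (18, 0) (18, 40) (0, 40)]
2. ⊥bis P0·P1 via (5.485,14.47): [(0, 12.8056) (18, 18.2676) (18, 40) (0, 40)]  |A|=440.3412
3. ⊥bis P0·P2 via (3.79,22.3): [(0, 22.2672) (0, 12.8056) (18, 18.2676) (18, 22.423)]  |A|=122.5532
4. ⊥bis P0·P3 via (9.69,21.995): [(9.5689, 22.35) (0, 22.2672) (0, 12.8056) (11.621, 16.3319)]  |A|=83.855
5. canonical 4-gon: [(9.5689, 22.35) (0, 22.2672) (0, 12.8056) (11.621, 16.3319)]
6. shoelace: 83.855

Area of P0's cell: 83.8550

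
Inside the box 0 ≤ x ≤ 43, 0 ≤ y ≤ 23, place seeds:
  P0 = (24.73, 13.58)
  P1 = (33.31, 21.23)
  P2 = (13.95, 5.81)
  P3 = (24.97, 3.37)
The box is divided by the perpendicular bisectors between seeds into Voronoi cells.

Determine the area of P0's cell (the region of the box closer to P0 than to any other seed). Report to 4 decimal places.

1. box [0,43]×[0,23]: [(0, 0) (43, 0) (43, 23) (0, 23)]
2. ⊥bis P0·P1 via (29.02,17.405): [(0, 0) (43, 0) (43, 1.7255) (24.0315, 23) (0, 23)]  |A|=787.2265
3. ⊥bis P0·P2 via (19.34,9.695): [(26.328, 0) (43, 0) (43, 1.7255) (24.0315, 23) (9.75, 23)]  |A|=372.3297
4. ⊥bis P0·P3 via (24.85,8.475): [(20.2965, 8.368) (36.733, 8.7543) (24.0315, 23) (9.75, 23)]  |A|=224.0114
5. canonical 4-gon: [(20.2965, 8.368) (36.733, 8.7543) (24.0315, 23) (9.75, 23)]
6. shoelace: 224.0114

Area of P0's cell: 224.0114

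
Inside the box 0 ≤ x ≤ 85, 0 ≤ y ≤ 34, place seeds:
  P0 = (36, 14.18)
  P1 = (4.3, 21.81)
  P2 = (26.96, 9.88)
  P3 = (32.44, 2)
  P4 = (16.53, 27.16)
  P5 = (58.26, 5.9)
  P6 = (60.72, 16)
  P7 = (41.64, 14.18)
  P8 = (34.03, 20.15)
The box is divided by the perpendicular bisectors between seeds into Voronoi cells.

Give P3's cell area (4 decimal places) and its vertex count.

Area of P3's cell: 121.6761 (5 vertices)

1. box [0,85]×[0,34]: [(0, 0) (85, 0) (85, 34) (0, 34)]
2. ⊥bis P3·P0 via (34.22,8.09): [(0, 18.0919) (0, 0) (61.8987, 0)]  |A|=559.9328
3. ⊥bis P3·P1 via (18.37,11.905): [(18.8474, 12.5831) (9.9891, 0) (61.8987, 0)]  |A|=326.5929
4. ⊥bis P3·P2 via (29.7,5.94): [(33.2143, 8.384) (21.1585, 0) (61.8987, 0)]  |A|=170.7818
5. ⊥bis P3·P4 via (24.485,14.58): [(33.2143, 8.384) (21.1585, 0) (61.8987, 0)]  |A|=170.7818
6. ⊥bis P3·P5 via (45.35,3.95): [(45.2099, 4.8779) (33.2143, 8.384) (21.1585, 0) (45.9466, 0)]  |A|=131.8758
7. ⊥bis P3·P6 via (46.58,9): [(45.2099, 4.8779) (33.2143, 8.384) (21.1585, 0) (45.9466, 0)]  |A|=131.8758
8. ⊥bis P3·P7 via (37.04,8.09): [(45.7143, 1.538) (38.82, 6.7455) (33.2143, 8.384) (21.1585, 0) (45.9466, 0)]  |A|=121.6761
9. ⊥bis P3·P8 via (33.235,11.075): [(45.7143, 1.538) (38.82, 6.7455) (33.2143, 8.384) (21.1585, 0) (45.9466, 0)]  |A|=121.6761
10. canonical 5-gon: [(45.7143, 1.538) (38.82, 6.7455) (33.2143, 8.384) (21.1585, 0) (45.9466, 0)]
11. shoelace: 121.6761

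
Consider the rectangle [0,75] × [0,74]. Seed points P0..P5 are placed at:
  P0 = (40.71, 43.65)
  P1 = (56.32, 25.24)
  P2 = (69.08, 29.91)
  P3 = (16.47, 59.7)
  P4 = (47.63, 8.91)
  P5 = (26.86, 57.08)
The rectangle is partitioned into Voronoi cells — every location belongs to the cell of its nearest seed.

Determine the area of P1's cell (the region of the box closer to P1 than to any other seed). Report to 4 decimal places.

Area of P1's cell: 456.3066

1. box [0,75]×[0,74]: [(0, 0) (75, 0) (75, 74) (0, 74)]
2. ⊥bis P1·P0 via (48.515,34.445): [(7.8915, 0) (75, 0) (75, 56.9019)]  |A|=1909.2986
3. ⊥bis P1·P2 via (62.7,27.575): [(57.4217, 41.9971) (7.8915, 0) (72.7921, 0)]  |A|=1362.8171
4. ⊥bis P1·P3 via (36.395,42.47): [(57.4217, 41.9971) (7.8915, 0) (72.7921, 0)]  |A|=1362.8171
5. ⊥bis P1·P4 via (51.975,17.075): [(70.0663, 7.4477) (57.4217, 41.9971) (37.2627, 24.9041)]  |A|=456.3066
6. ⊥bis P1·P5 via (41.59,41.16): [(70.0663, 7.4477) (57.4217, 41.9971) (37.2627, 24.9041)]  |A|=456.3066
7. canonical 3-gon: [(70.0663, 7.4477) (57.4217, 41.9971) (37.2627, 24.9041)]
8. shoelace: 456.3066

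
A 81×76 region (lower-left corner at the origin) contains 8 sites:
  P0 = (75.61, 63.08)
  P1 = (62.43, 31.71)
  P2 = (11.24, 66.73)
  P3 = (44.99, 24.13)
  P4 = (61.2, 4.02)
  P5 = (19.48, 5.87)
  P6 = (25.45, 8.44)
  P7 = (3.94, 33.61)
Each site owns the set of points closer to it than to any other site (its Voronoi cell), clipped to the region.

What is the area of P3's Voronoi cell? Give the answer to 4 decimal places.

1. box [0,81]×[0,76]: [(0, 0) (81, 0) (81, 76) (0, 76)]
2. ⊥bis P3·P0 via (60.3,43.605): [(0, 0) (81, 0) (81, 27.332) (19.0921, 76) (0, 76)]  |A|=4649.5332
3. ⊥bis P3·P1 via (53.71,27.92): [(0, 0) (65.845, 0) (39.9342, 59.6153) (19.0921, 76) (0, 76)]  |A|=3636.5915
4. ⊥bis P3·P2 via (28.115,45.43): [(0, 23.1558) (0, 0) (65.845, 0) (41.493, 56.0288)]  |A|=2325.0075
5. ⊥bis P3·P4 via (53.095,14.075): [(0, 23.1558) (0, 0) (35.6337, 0) (58.0067, 18.0342) (41.493, 56.0288)]  |A|=2052.5898
6. ⊥bis P3·P5 via (32.235,15): [(16.8446, 36.501) (40.2871, 3.7509) (58.0067, 18.0342) (41.493, 56.0288)]  |A|=1087.0672
7. ⊥bis P3·P6 via (35.22,16.285): [(18.1541, 37.5385) (43.3208, 6.1964) (58.0067, 18.0342) (41.493, 56.0288)]  |A|=975.1491
8. ⊥bis P3·P7 via (24.465,28.87): [(28.3284, 45.599) (24.6101, 29.4983) (43.3208, 6.1964) (58.0067, 18.0342) (41.493, 56.0288)]  |A|=908.2286
9. canonical 5-gon: [(28.3284, 45.599) (24.6101, 29.4983) (43.3208, 6.1964) (58.0067, 18.0342) (41.493, 56.0288)]
10. shoelace: 908.2286

Area of P3's cell: 908.2286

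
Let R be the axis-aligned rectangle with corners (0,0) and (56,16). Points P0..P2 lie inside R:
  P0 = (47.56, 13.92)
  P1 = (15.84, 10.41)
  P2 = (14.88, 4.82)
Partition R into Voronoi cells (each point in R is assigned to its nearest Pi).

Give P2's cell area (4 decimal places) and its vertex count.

Area of P2's cell: 245.6907 (4 vertices)

1. box [0,56]×[0,16]: [(0, 0) (56, 0) (56, 16) (0, 16)]
2. ⊥bis P2·P0 via (31.22,9.37): [(0, 0) (33.8291, 0) (29.3738, 16) (0, 16)]  |A|=505.6238
3. ⊥bis P2·P1 via (15.36,7.615): [(0, 10.2529) (0, 0) (33.8291, 0) (32.5298, 4.6663)]  |A|=245.6907
4. canonical 4-gon: [(0, 10.2529) (0, 0) (33.8291, 0) (32.5298, 4.6663)]
5. shoelace: 245.6907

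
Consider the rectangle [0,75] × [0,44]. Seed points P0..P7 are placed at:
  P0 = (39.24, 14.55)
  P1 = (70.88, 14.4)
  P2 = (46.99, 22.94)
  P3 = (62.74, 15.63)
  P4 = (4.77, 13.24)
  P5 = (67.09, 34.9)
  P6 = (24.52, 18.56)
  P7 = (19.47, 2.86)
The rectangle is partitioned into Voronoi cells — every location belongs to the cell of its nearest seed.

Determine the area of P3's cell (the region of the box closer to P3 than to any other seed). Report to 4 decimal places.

1. box [0,75]×[0,44]: [(0, 0) (75, 0) (75, 44) (0, 44)]
2. ⊥bis P3·P0 via (50.99,15.09): [(51.6835, 0) (75, 0) (75, 44) (49.6614, 44)]  |A|=1070.4129
3. ⊥bis P3·P1 via (66.81,15.015): [(51.6835, 0) (64.5411, 0) (71.1898, 44) (49.6614, 44)]  |A|=756.4937
4. ⊥bis P3·P2 via (54.865,19.285): [(51.1637, 11.3103) (51.6835, 0) (64.5411, 0) (71.1898, 44) (66.3359, 44)]  |A|=483.9507
5. ⊥bis P3·P4 via (33.755,14.435): [(51.1637, 11.3103) (51.6835, 0) (64.5411, 0) (71.1898, 44) (66.3359, 44)]  |A|=483.9507
6. ⊥bis P3·P5 via (64.915,25.265): [(58.3304, 26.7514) (51.1637, 11.3103) (51.6835, 0) (64.5411, 0) (68.2452, 24.5132)]  |A|=342.1896
7. ⊥bis P3·P6 via (43.63,17.095): [(58.3304, 26.7514) (51.1637, 11.3103) (51.6835, 0) (64.5411, 0) (68.2452, 24.5132)]  |A|=342.1896
8. ⊥bis P3·P7 via (41.105,9.245): [(58.3304, 26.7514) (51.1637, 11.3103) (51.6835, 0) (64.5411, 0) (68.2452, 24.5132)]  |A|=342.1896
9. canonical 5-gon: [(58.3304, 26.7514) (51.1637, 11.3103) (51.6835, 0) (64.5411, 0) (68.2452, 24.5132)]
10. shoelace: 342.1896

Area of P3's cell: 342.1896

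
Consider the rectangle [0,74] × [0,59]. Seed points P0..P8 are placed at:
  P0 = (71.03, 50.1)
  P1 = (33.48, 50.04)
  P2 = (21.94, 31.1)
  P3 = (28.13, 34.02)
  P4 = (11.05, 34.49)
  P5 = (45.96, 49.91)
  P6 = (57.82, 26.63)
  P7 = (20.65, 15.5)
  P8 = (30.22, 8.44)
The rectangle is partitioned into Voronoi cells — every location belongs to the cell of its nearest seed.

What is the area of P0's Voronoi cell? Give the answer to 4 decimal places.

Area of P0's cell: 335.8948

1. box [0,74]×[0,59]: [(0, 0) (74, 0) (74, 59) (0, 59)]
2. ⊥bis P0·P1 via (52.255,50.07): [(52.335, 0) (74, 0) (74, 59) (52.2407, 59)]  |A|=1281.0158
3. ⊥bis P0·P2 via (46.485,40.6): [(52.2941, 25.5911) (62.199, 0) (74, 0) (74, 59) (52.2407, 59)]  |A|=1154.8007
4. ⊥bis P0·P3 via (49.58,42.06): [(52.2793, 34.8585) (65.3451, 0) (74, 0) (74, 59) (52.2407, 59)]  |A|=1054.2588
5. ⊥bis P0·P4 via (41.04,42.295): [(52.2793, 34.8585) (65.3451, 0) (74, 0) (74, 59) (52.2407, 59)]  |A|=1054.2588
6. ⊥bis P0·P5 via (58.495,50.005): [(58.7404, 17.6208) (65.3451, 0) (74, 0) (74, 59) (58.4268, 59)]  |A|=848.6127
7. ⊥bis P0·P6 via (64.425,38.365): [(58.5582, 41.6671) (74, 32.9757) (74, 59) (58.4268, 59)]  |A|=335.8948
8. ⊥bis P0·P7 via (45.84,32.8): [(58.5582, 41.6671) (74, 32.9757) (74, 59) (58.4268, 59)]  |A|=335.8948
9. ⊥bis P0·P8 via (50.625,29.27): [(58.5582, 41.6671) (74, 32.9757) (74, 59) (58.4268, 59)]  |A|=335.8948
10. canonical 4-gon: [(58.5582, 41.6671) (74, 32.9757) (74, 59) (58.4268, 59)]
11. shoelace: 335.8948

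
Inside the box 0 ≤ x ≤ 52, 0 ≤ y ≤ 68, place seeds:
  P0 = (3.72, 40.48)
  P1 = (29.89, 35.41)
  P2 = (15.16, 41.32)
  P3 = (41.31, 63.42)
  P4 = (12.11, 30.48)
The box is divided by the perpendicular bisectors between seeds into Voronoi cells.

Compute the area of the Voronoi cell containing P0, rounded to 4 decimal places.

Area of P0's cell: 305.9240

1. box [0,52]×[0,68]: [(0, 0) (52, 0) (52, 68) (0, 68)]
2. ⊥bis P0·P1 via (16.805,37.945): [(0, 0) (9.4538, 0) (22.6277, 68) (0, 68)]  |A|=1090.7691
3. ⊥bis P0·P2 via (9.44,40.9): [(0, 0) (9.4538, 0) (11.6215, 11.1894) (7.4501, 68) (0, 68)]  |A|=659.6472
4. ⊥bis P0·P3 via (22.515,51.95): [(0, 0) (9.4538, 0) (11.6215, 11.1894) (7.4501, 68) (0, 68)]  |A|=659.6472
5. ⊥bis P0·P4 via (7.915,35.48): [(0, 28.8393) (9.7264, 36.9997) (7.4501, 68) (0, 68)]  |A|=305.924
6. canonical 4-gon: [(0, 28.8393) (9.7264, 36.9997) (7.4501, 68) (0, 68)]
7. shoelace: 305.924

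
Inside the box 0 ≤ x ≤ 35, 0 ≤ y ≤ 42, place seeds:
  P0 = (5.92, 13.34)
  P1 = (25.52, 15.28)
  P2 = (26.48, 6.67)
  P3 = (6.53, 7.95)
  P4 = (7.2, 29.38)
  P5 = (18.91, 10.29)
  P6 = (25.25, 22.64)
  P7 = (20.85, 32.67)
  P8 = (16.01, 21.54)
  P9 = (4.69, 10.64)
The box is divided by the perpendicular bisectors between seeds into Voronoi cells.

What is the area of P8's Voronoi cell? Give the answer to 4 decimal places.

Area of P8's cell: 120.0088

1. box [0,35]×[0,42]: [(0, 0) (35, 0) (35, 42) (0, 42)]
2. ⊥bis P8·P0 via (10.965,17.44): [(0, 30.9323) (25.1382, 0) (35, 0) (35, 42) (0, 42)]  |A|=1081.2082
3. ⊥bis P8·P1 via (20.765,18.41): [(0, 30.9323) (16.0267, 11.2117) (35, 40.0354) (35, 42) (0, 42)]  |A|=646.1226
4. ⊥bis P8·P2 via (21.245,14.105): [(0, 30.9323) (16.0267, 11.2117) (35, 40.0354) (35, 42) (0, 42)]  |A|=646.1226
5. ⊥bis P8·P3 via (11.27,14.745): [(0, 30.9323) (15.6228, 11.7086) (16.1238, 11.3592) (35, 40.0354) (35, 42) (0, 42)]  |A|=646.0687
6. ⊥bis P8·P4 via (11.605,25.46): [(7.8638, 21.256) (15.6228, 11.7086) (16.1238, 11.3592) (35, 40.0354) (35, 42) (26.3239, 42)]  |A|=329.5193
7. ⊥bis P8·P5 via (17.46,15.915): [(7.8638, 21.256) (13.1147, 14.7949) (19.4624, 16.4312) (35, 40.0354) (35, 42) (26.3239, 42)]  |A|=315.818
8. ⊥bis P8·P6 via (20.63,22.09): [(19.2113, 34.0073) (7.8638, 21.256) (13.1147, 14.7949) (19.4624, 16.4312) (21.0217, 18.7999)]  |A|=140.1266
9. ⊥bis P8·P7 via (18.43,27.105): [(20.1205, 26.3699) (14.5647, 28.7859) (7.8638, 21.256) (13.1147, 14.7949) (19.4624, 16.4312) (21.0217, 18.7999)]  |A|=120.0088
10. ⊥bis P8·P9 via (10.35,16.09): [(20.1205, 26.3699) (14.5647, 28.7859) (7.8638, 21.256) (13.1147, 14.7949) (19.4624, 16.4312) (21.0217, 18.7999)]  |A|=120.0088
11. canonical 6-gon: [(20.1205, 26.3699) (14.5647, 28.7859) (7.8638, 21.256) (13.1147, 14.7949) (19.4624, 16.4312) (21.0217, 18.7999)]
12. shoelace: 120.0088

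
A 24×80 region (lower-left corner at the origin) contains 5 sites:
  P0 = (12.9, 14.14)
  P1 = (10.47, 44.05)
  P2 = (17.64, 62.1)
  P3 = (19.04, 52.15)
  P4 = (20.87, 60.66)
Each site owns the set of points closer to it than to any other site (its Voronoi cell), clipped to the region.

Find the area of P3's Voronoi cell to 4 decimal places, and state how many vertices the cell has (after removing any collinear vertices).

1. box [0,24]×[0,80]: [(0, 0) (24, 0) (24, 80) (0, 80)]
2. ⊥bis P3·P0 via (15.97,33.145): [(0, 35.7247) (24, 31.8479) (24, 80) (0, 80)]  |A|=1109.1288
3. ⊥bis P3·P1 via (14.755,48.1): [(0, 63.7112) (24, 38.3186) (24, 80) (0, 80)]  |A|=695.6434
4. ⊥bis P3·P2 via (18.34,57.125): [(7.647, 55.6205) (24, 38.3186) (24, 57.9214)]  |A|=160.2826
5. ⊥bis P3·P4 via (19.955,56.405): [(17.2923, 56.9776) (7.647, 55.6205) (24, 38.3186) (24, 55.5352)]  |A|=152.2796
6. canonical 4-gon: [(17.2923, 56.9776) (7.647, 55.6205) (24, 38.3186) (24, 55.5352)]
7. shoelace: 152.2796

Area of P3's cell: 152.2796 (4 vertices)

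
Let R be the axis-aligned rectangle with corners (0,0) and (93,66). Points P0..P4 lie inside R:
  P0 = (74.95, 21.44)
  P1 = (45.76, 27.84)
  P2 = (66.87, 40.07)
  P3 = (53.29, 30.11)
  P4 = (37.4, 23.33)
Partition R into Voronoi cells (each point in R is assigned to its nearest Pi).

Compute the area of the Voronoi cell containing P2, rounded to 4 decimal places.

Area of P2's cell: 1407.1805

1. box [0,93]×[0,66]: [(0, 0) (93, 0) (93, 66) (0, 66)]
2. ⊥bis P2·P0 via (70.91,30.755): [(0, 0.0007) (93, 40.3356) (93, 66) (0, 66)]  |A|=4262.361
3. ⊥bis P2·P1 via (56.315,33.955): [(60.7275, 26.3387) (93, 40.3356) (93, 66) (37.7498, 66)]  |A|=1509.7726
4. ⊥bis P2·P3 via (60.08,35.09): [(39.029, 63.792) (65.1057, 28.2376) (93, 40.3356) (93, 66) (37.7498, 66)]  |A|=1407.1805
5. ⊥bis P2·P4 via (52.135,31.7): [(39.029, 63.792) (65.1057, 28.2376) (93, 40.3356) (93, 66) (37.7498, 66)]  |A|=1407.1805
6. canonical 5-gon: [(39.029, 63.792) (65.1057, 28.2376) (93, 40.3356) (93, 66) (37.7498, 66)]
7. shoelace: 1407.1805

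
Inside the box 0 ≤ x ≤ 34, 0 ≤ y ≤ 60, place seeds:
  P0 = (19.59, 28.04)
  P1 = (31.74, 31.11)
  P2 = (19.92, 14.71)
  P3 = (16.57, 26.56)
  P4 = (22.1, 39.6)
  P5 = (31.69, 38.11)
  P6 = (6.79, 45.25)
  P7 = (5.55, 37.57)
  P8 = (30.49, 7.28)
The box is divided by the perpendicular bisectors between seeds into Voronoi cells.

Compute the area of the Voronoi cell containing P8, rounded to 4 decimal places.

Area of P8's cell: 187.4584

1. box [0,34]×[0,60]: [(0, 0) (34, 0) (34, 60) (0, 60)]
2. ⊥bis P8·P0 via (25.04,17.66): [(0, 4.5128) (0, 0) (34, 0) (34, 22.3644)]  |A|=456.9128
3. ⊥bis P8·P1 via (31.115,19.195): [(28.2498, 19.3453) (0, 4.5128) (0, 0) (34, 0) (34, 19.0437)]  |A|=447.3653
4. ⊥bis P8·P2 via (25.205,10.995): [(30.9742, 19.2024) (17.4763, 0) (34, 0) (34, 19.0437)]  |A|=187.4584
5. ⊥bis P8·P3 via (23.53,16.92): [(30.9742, 19.2024) (17.4763, 0) (34, 0) (34, 19.0437)]  |A|=187.4584
6. ⊥bis P8·P4 via (26.295,23.44): [(30.9742, 19.2024) (17.4763, 0) (34, 0) (34, 19.0437)]  |A|=187.4584
7. ⊥bis P8·P5 via (31.09,22.695): [(30.9742, 19.2024) (17.4763, 0) (34, 0) (34, 19.0437)]  |A|=187.4584
8. ⊥bis P8·P6 via (18.64,26.265): [(30.9742, 19.2024) (17.4763, 0) (34, 0) (34, 19.0437)]  |A|=187.4584
9. ⊥bis P8·P7 via (18.02,22.425): [(30.9742, 19.2024) (17.4763, 0) (34, 0) (34, 19.0437)]  |A|=187.4584
10. canonical 4-gon: [(30.9742, 19.2024) (17.4763, 0) (34, 0) (34, 19.0437)]
11. shoelace: 187.4584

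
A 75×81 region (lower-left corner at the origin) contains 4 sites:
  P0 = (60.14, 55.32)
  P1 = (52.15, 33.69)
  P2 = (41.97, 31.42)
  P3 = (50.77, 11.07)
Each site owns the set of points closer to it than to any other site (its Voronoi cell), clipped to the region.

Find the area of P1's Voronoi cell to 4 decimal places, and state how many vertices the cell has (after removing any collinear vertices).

1. box [0,75]×[0,81]: [(0, 0) (75, 0) (75, 81) (0, 81)]
2. ⊥bis P1·P0 via (56.145,44.505): [(0, 65.2446) (0, 0) (75, 0) (75, 37.5401)]  |A|=3854.4268
3. ⊥bis P1·P2 via (47.06,32.555): [(43.3406, 49.2349) (54.3193, 0) (75, 0) (75, 37.5401)]  |A|=1103.353
4. ⊥bis P1·P3 via (51.46,22.38): [(43.3406, 49.2349) (49.2995, 22.5118) (75, 20.9439) (75, 37.5401)]  |A|=601.4391
5. canonical 4-gon: [(43.3406, 49.2349) (49.2995, 22.5118) (75, 20.9439) (75, 37.5401)]
6. shoelace: 601.4391

Area of P1's cell: 601.4391 (4 vertices)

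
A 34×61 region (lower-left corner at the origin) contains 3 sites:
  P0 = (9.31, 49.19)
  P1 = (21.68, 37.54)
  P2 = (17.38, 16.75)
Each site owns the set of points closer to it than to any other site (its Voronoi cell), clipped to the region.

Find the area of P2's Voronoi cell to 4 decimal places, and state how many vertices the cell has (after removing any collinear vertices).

1. box [0,34]×[0,61]: [(0, 0) (34, 0) (34, 61) (0, 61)]
2. ⊥bis P2·P0 via (13.345,32.97): [(0, 29.6502) (0, 0) (34, 0) (34, 38.1083)]  |A|=1151.8943
3. ⊥bis P2·P1 via (19.53,27.145): [(3.3674, 30.4879) (0, 29.6502) (0, 0) (34, 0) (34, 24.1522)]  |A|=938.1384
4. canonical 5-gon: [(3.3674, 30.4879) (0, 29.6502) (0, 0) (34, 0) (34, 24.1522)]
5. shoelace: 938.1384

Area of P2's cell: 938.1384 (5 vertices)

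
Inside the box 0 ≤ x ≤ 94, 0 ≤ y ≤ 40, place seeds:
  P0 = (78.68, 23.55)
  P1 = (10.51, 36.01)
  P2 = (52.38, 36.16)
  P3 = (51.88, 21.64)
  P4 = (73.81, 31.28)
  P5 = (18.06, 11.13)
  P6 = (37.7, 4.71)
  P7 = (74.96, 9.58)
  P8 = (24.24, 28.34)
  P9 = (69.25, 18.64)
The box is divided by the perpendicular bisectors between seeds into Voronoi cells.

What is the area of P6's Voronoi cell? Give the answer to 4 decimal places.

Area of P6's cell: 385.8454

1. box [0,94]×[0,40]: [(0, 0) (94, 0) (94, 40) (0, 40)]
2. ⊥bis P6·P0 via (58.19,14.13): [(0, 0) (64.6861, 0) (46.2966, 40) (0, 40)]  |A|=2219.6539
3. ⊥bis P6·P1 via (24.105,20.36): [(0.6674, 0) (64.6861, 0) (46.4157, 39.7411)]  |A|=1272.0846
4. ⊥bis P6·P2 via (45.04,20.435): [(31.4784, 26.7652) (0.6674, 0) (64.6861, 0) (58.0923, 14.3426)]  |A|=1006.6352
5. ⊥bis P6·P3 via (44.79,13.175): [(30.0479, 25.5225) (0.6674, 0) (60.5201, 0)]  |A|=763.7954
6. ⊥bis P6·P4 via (55.755,17.995): [(30.0479, 25.5225) (0.6674, 0) (60.5201, 0)]  |A|=763.7954
7. ⊥bis P6·P5 via (27.88,7.92): [(32.8632, 23.1645) (25.2911, 0) (60.5201, 0)]  |A|=408.0313
8. ⊥bis P6·P7 via (56.33,7.145): [(56.8636, 3.0626) (32.8632, 23.1645) (25.2911, 0) (57.2639, 0)]  |A|=403.0451
9. ⊥bis P6·P8 via (30.97,16.525): [(56.8636, 3.0626) (36.8151, 19.8545) (30.6294, 16.331) (25.2911, 0) (57.2639, 0)]  |A|=385.8454
10. ⊥bis P6·P9 via (53.475,11.675): [(56.8636, 3.0626) (36.8151, 19.8545) (30.6294, 16.331) (25.2911, 0) (57.2639, 0)]  |A|=385.8454
11. canonical 5-gon: [(56.8636, 3.0626) (36.8151, 19.8545) (30.6294, 16.331) (25.2911, 0) (57.2639, 0)]
12. shoelace: 385.8454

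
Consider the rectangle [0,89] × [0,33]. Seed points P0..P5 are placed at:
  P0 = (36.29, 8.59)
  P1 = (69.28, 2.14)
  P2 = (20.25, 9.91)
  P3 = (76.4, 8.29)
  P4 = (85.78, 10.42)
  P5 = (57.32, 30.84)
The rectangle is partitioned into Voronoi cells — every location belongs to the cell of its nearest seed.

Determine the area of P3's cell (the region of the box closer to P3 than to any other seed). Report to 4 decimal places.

1. box [0,89]×[0,33]: [(0, 0) (89, 0) (89, 33) (0, 33)]
2. ⊥bis P3·P0 via (56.345,8.44): [(56.2819, 0) (89, 0) (89, 33) (56.5287, 33)]  |A|=1075.6256
3. ⊥bis P3·P1 via (72.84,5.215): [(56.4627, 24.1754) (77.3445, 0) (89, 0) (89, 33) (56.5287, 33)]  |A|=821.0266
4. ⊥bis P3·P2 via (48.325,9.1): [(56.4627, 24.1754) (77.3445, 0) (89, 0) (89, 33) (56.5287, 33)]  |A|=821.0266
5. ⊥bis P3·P4 via (81.09,9.355): [(56.4627, 24.1754) (77.3445, 0) (83.2143, 0) (75.7207, 33) (56.5287, 33)]  |A|=506.4548
6. ⊥bis P3·P5 via (66.86,19.565): [(63.1537, 16.429) (77.3445, 0) (83.2143, 0) (76.8518, 28.0192)]  |A|=276.9933
7. canonical 4-gon: [(63.1537, 16.429) (77.3445, 0) (83.2143, 0) (76.8518, 28.0192)]
8. shoelace: 276.9933

Area of P3's cell: 276.9933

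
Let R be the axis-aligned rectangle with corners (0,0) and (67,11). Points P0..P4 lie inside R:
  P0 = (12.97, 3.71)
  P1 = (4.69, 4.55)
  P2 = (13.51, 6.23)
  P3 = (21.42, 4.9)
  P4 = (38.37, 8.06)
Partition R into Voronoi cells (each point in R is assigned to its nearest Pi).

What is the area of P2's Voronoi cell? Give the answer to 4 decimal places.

1. box [0,67]×[0,11]: [(0, 0) (67, 0) (67, 11) (0, 11)]
2. ⊥bis P2·P0 via (13.24,4.97): [(0, 7.8071) (36.4333, 0) (67, 0) (67, 11) (0, 11)]  |A|=594.7799
3. ⊥bis P2·P1 via (9.1,5.39): [(9.0072, 5.877) (36.4333, 0) (67, 0) (67, 11) (8.0314, 11)]  |A|=559.8281
4. ⊥bis P2·P3 via (17.465,5.565): [(9.0072, 5.877) (17.2215, 4.1168) (18.3788, 11) (8.0314, 11)]  |A|=55.7935
5. ⊥bis P2·P4 via (25.94,7.145): [(9.0072, 5.877) (17.2215, 4.1168) (18.3788, 11) (8.0314, 11)]  |A|=55.7935
6. canonical 4-gon: [(9.0072, 5.877) (17.2215, 4.1168) (18.3788, 11) (8.0314, 11)]
7. shoelace: 55.7935

Area of P2's cell: 55.7935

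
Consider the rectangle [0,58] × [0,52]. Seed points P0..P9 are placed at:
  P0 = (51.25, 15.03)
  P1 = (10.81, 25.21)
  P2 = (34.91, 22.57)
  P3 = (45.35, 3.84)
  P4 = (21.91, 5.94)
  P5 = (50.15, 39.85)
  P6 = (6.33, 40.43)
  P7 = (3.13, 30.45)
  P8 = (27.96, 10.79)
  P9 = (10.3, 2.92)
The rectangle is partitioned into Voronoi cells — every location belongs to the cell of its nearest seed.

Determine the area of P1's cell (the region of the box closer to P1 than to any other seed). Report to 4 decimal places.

Area of P1's cell: 357.3088

1. box [0,58]×[0,52]: [(0, 0) (58, 0) (58, 52) (0, 52)]
2. ⊥bis P1·P0 via (31.03,20.12): [(0, 0) (25.9652, 0) (39.0552, 52) (0, 52)]  |A|=1690.5293
3. ⊥bis P1·P2 via (22.86,23.89): [(0, 0) (20.243, 0) (25.9393, 52) (0, 52)]  |A|=1200.7391
4. ⊥bis P1·P3 via (28.08,14.525): [(0, 0) (19.0933, 0) (20.4903, 2.258) (25.9393, 52) (0, 52)]  |A|=1199.4412
5. ⊥bis P1·P4 via (16.36,15.575): [(0, 6.1512) (22.3256, 19.0113) (25.9393, 52) (0, 52)]  |A|=939.6511
6. ⊥bis P1·P5 via (30.48,32.53): [(0, 6.1512) (22.3256, 19.0113) (25.3241, 46.3846) (23.2344, 52) (0, 52)]  |A|=932.0568
7. ⊥bis P1·P6 via (8.57,32.82): [(0, 30.2974) (0, 6.1512) (22.3256, 19.0113) (24.3469, 37.4639)]  |A|=486.928
8. ⊥bis P1·P7 via (6.97,27.83): [(10.8281, 33.4847) (0, 17.6144) (0, 6.1512) (22.3256, 19.0113) (24.3469, 37.4639)]  |A|=418.2614
9. ⊥bis P1·P8 via (19.385,18): [(10.8281, 33.4847) (0, 17.6144) (0, 6.1512) (18.2721, 16.6764) (22.6387, 21.8697) (24.3469, 37.4639)]  |A|=412.8338
10. ⊥bis P1·P9 via (10.555,14.065): [(10.8281, 33.4847) (0, 17.6144) (0, 14.3065) (13.617, 13.9949) (18.2721, 16.6764) (22.6387, 21.8697) (24.3469, 37.4639)]  |A|=357.3088
11. canonical 7-gon: [(10.8281, 33.4847) (0, 17.6144) (0, 14.3065) (13.617, 13.9949) (18.2721, 16.6764) (22.6387, 21.8697) (24.3469, 37.4639)]
12. shoelace: 357.3088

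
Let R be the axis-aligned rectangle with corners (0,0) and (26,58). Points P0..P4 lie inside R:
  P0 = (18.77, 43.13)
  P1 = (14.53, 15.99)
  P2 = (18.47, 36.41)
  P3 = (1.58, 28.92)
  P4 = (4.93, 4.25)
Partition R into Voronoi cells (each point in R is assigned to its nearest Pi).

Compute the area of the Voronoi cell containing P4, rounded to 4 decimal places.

1. box [0,26]×[0,58]: [(0, 0) (26, 0) (26, 58) (0, 58)]
2. ⊥bis P4·P0 via (11.85,23.69): [(0, 27.9082) (0, 0) (26, 0) (26, 18.6531)]  |A|=605.2966
3. ⊥bis P4·P1 via (9.73,10.12): [(0, 18.0764) (0, 0) (22.1059, 0)]  |A|=199.7976
4. ⊥bis P4·P2 via (11.7,20.33): [(0, 18.0764) (0, 0) (22.1059, 0)]  |A|=199.7976
5. ⊥bis P4·P3 via (3.255,16.585): [(2.0277, 16.4183) (0, 16.143) (0, 0) (22.1059, 0)]  |A|=197.8374
6. canonical 4-gon: [(2.0277, 16.4183) (0, 16.143) (0, 0) (22.1059, 0)]
7. shoelace: 197.8374

Area of P4's cell: 197.8374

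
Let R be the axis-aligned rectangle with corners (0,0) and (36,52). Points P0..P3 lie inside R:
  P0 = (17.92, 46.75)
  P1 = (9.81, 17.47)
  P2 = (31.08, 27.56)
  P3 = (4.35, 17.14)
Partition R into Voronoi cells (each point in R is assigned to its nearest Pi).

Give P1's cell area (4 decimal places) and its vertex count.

Area of P1's cell: 532.7758 (4 vertices)

1. box [0,36]×[0,52]: [(0, 0) (36, 0) (36, 52) (0, 52)]
2. ⊥bis P1·P0 via (13.865,32.11): [(0, 35.9503) (0, 0) (36, 0) (36, 25.979)]  |A|=1114.7286
3. ⊥bis P1·P2 via (20.445,22.515): [(16.2002, 31.4632) (0, 35.9503) (0, 0) (31.1256, 0)]  |A|=780.8565
4. ⊥bis P1·P3 via (7.08,17.305): [(16.2002, 31.4632) (6.0544, 34.2734) (8.1259, 0) (31.1256, 0)]  |A|=532.7758
5. canonical 4-gon: [(16.2002, 31.4632) (6.0544, 34.2734) (8.1259, 0) (31.1256, 0)]
6. shoelace: 532.7758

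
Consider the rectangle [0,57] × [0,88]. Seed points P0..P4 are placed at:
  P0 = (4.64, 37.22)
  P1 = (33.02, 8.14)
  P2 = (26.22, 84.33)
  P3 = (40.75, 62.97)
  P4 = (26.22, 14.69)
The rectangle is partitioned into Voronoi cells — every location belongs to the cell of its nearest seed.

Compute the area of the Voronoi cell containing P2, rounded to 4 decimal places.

1. box [0,57]×[0,88]: [(0, 0) (57, 0) (57, 88) (0, 88)]
2. ⊥bis P2·P0 via (15.43,60.775): [(0, 67.8431) (57, 41.7327) (57, 88) (0, 88)]  |A|=1893.0877
3. ⊥bis P2·P1 via (29.62,46.235): [(0, 67.8431) (44.3094, 47.546) (57, 48.6787) (57, 88) (0, 88)]  |A|=1849.0135
4. ⊥bis P2·P3 via (33.485,73.65): [(0, 67.8431) (14.9089, 61.0137) (54.5804, 88) (0, 88)]  |A|=886.7192
5. ⊥bis P2·P4 via (26.22,49.51): [(0, 67.8431) (14.9089, 61.0137) (54.5804, 88) (0, 88)]  |A|=886.7192
6. canonical 4-gon: [(0, 67.8431) (14.9089, 61.0137) (54.5804, 88) (0, 88)]
7. shoelace: 886.7192

Area of P2's cell: 886.7192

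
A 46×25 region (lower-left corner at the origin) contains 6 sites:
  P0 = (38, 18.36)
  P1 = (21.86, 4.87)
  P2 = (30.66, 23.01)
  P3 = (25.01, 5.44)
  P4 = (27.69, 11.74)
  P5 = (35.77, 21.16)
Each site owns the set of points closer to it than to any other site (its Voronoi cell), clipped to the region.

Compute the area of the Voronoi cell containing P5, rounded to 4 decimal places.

Area of P5's cell: 46.0532

1. box [0,46]×[0,25]: [(0, 0) (46, 0) (46, 25) (0, 25)]
2. ⊥bis P5·P0 via (36.885,19.76): [(0, 0) (12.0742, 0) (43.4644, 25) (0, 25)]  |A|=694.2326
3. ⊥bis P5·P1 via (28.815,13.015): [(28.6224, 13.1794) (43.4644, 25) (14.7794, 25)]  |A|=169.5363
4. ⊥bis P5·P2 via (33.215,22.085): [(30.5453, 14.7109) (43.4644, 25) (34.2703, 25)]  |A|=47.2992
5. ⊥bis P5·P3 via (30.39,13.3): [(30.5453, 14.7109) (43.4644, 25) (34.2703, 25)]  |A|=47.2992
6. ⊥bis P5·P4 via (31.73,16.45): [(31.3065, 16.8133) (32.211, 16.0375) (43.4644, 25) (34.2703, 25)]  |A|=46.0532
7. canonical 4-gon: [(31.3065, 16.8133) (32.211, 16.0375) (43.4644, 25) (34.2703, 25)]
8. shoelace: 46.0532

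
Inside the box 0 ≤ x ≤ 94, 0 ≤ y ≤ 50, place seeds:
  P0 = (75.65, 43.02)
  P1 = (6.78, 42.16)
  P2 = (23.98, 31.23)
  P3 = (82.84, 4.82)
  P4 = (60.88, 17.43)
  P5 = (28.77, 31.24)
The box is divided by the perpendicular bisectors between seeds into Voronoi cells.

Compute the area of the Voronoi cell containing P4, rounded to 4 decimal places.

1. box [0,94]×[0,50]: [(0, 0) (94, 0) (94, 50) (0, 50)]
2. ⊥bis P4·P0 via (68.265,30.225): [(0, 0) (94, 0) (94, 15.3713) (34.0035, 50) (0, 50)]  |A|=3661.2
3. ⊥bis P4·P1 via (33.83,29.795): [(20.2102, 0) (94, 0) (94, 15.3713) (41.1742, 45.8613)]  |A|=2098.0474
4. ⊥bis P4·P2 via (42.43,24.33): [(33.331, 0) (94, 0) (94, 15.3713) (48.8298, 41.4426)]  |A|=1604.3025
5. ⊥bis P4·P3 via (71.86,11.125): [(33.331, 0) (65.4717, 0) (79.2026, 23.912) (48.8298, 41.4426)]  |A|=1149.4908
6. ⊥bis P4·P5 via (44.825,24.335): [(34.3589, 0) (65.4717, 0) (79.2026, 23.912) (51.5159, 39.8922)]  |A|=1061.3141
7. canonical 4-gon: [(34.3589, 0) (65.4717, 0) (79.2026, 23.912) (51.5159, 39.8922)]
8. shoelace: 1061.3141

Area of P4's cell: 1061.3141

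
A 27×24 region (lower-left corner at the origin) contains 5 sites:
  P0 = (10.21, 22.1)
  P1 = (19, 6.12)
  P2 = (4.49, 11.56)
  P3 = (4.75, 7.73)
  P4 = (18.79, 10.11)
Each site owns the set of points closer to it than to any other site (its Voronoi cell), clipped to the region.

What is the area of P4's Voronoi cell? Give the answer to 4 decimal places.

Area of P4's cell: 173.7450

1. box [0,27]×[0,24]: [(0, 0) (27, 0) (27, 24) (0, 24)]
2. ⊥bis P4·P0 via (14.5,16.105): [(0, 5.7289) (0, 0) (27, 0) (27, 24) (25.5328, 24)]  |A|=414.7436
3. ⊥bis P4·P1 via (18.895,8.115): [(2.0992, 7.231) (27, 8.5416) (27, 24) (25.5328, 24)]  |A|=204.7659
4. ⊥bis P4·P2 via (11.64,10.835): [(11.9924, 14.3106) (11.3238, 7.7165) (27, 8.5416) (27, 24) (25.5328, 24)]  |A|=174.5143
5. ⊥bis P4·P3 via (11.77,8.92): [(11.9924, 14.3106) (11.5672, 10.1166) (11.9683, 7.7504) (27, 8.5416) (27, 24) (25.5328, 24)]  |A|=173.745
6. canonical 6-gon: [(11.9924, 14.3106) (11.5672, 10.1166) (11.9683, 7.7504) (27, 8.5416) (27, 24) (25.5328, 24)]
7. shoelace: 173.745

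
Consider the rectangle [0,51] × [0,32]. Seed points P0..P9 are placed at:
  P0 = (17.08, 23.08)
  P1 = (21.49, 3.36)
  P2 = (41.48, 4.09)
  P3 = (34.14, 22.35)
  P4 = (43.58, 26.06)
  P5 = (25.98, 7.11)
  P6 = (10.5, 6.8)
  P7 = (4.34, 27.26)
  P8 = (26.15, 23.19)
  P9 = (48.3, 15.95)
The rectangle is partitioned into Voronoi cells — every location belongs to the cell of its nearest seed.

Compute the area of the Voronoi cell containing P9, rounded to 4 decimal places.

Area of P9's cell: 123.8743

1. box [0,51]×[0,32]: [(0, 0) (51, 0) (51, 32) (0, 32)]
2. ⊥bis P9·P0 via (32.69,19.515): [(28.2332, 0) (51, 0) (51, 32) (35.5413, 32)]  |A|=611.6081
3. ⊥bis P9·P1 via (34.895,9.655): [(31.8965, 16.0403) (39.429, 0) (51, 0) (51, 32) (35.5413, 32)]  |A|=521.8159
4. ⊥bis P9·P2 via (44.89,10.02): [(32.1895, 17.3233) (51, 6.5065) (51, 32) (35.5413, 32)]  |A|=353.2141
5. ⊥bis P9·P3 via (41.22,19.15): [(38.7018, 13.5785) (51, 6.5065) (51, 32) (47.0279, 32)]  |A|=193.3481
6. ⊥bis P9·P4 via (45.94,21.005): [(41.0203, 18.7082) (38.7018, 13.5785) (51, 6.5065) (51, 23.3673)]  |A|=123.8743
7. ⊥bis P9·P5 via (37.14,11.53): [(41.0203, 18.7082) (38.7018, 13.5785) (51, 6.5065) (51, 23.3673)]  |A|=123.8743
8. ⊥bis P9·P6 via (29.4,11.375): [(41.0203, 18.7082) (38.7018, 13.5785) (51, 6.5065) (51, 23.3673)]  |A|=123.8743
9. ⊥bis P9·P7 via (26.32,21.605): [(41.0203, 18.7082) (38.7018, 13.5785) (51, 6.5065) (51, 23.3673)]  |A|=123.8743
10. ⊥bis P9·P8 via (37.225,19.57): [(41.0203, 18.7082) (38.7018, 13.5785) (51, 6.5065) (51, 23.3673)]  |A|=123.8743
11. canonical 4-gon: [(41.0203, 18.7082) (38.7018, 13.5785) (51, 6.5065) (51, 23.3673)]
12. shoelace: 123.8743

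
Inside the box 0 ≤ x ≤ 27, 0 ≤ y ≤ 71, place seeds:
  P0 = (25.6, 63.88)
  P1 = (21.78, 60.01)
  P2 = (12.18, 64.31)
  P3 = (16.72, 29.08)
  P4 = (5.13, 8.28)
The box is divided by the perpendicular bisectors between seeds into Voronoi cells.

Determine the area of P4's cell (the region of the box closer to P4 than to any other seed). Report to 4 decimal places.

Area of P4's cell: 465.6199

1. box [0,27]×[0,71]: [(0, 0) (27, 0) (27, 71) (0, 71)]
2. ⊥bis P4·P0 via (15.365,36.08): [(0, 41.7369) (0, 0) (27, 0) (27, 31.7964)]  |A|=992.699
3. ⊥bis P4·P1 via (13.455,34.145): [(0, 38.4757) (0, 0) (27, 0) (27, 29.7854)]  |A|=921.5239
4. ⊥bis P4·P2 via (8.655,36.295): [(5.5686, 36.6833) (0, 37.384) (0, 0) (27, 0) (27, 29.7854)]  |A|=918.4845
5. ⊥bis P4·P3 via (10.925,18.68): [(0, 24.7675) (0, 0) (27, 0) (27, 9.7228)]  |A|=465.6199
6. canonical 4-gon: [(0, 24.7675) (0, 0) (27, 0) (27, 9.7228)]
7. shoelace: 465.6199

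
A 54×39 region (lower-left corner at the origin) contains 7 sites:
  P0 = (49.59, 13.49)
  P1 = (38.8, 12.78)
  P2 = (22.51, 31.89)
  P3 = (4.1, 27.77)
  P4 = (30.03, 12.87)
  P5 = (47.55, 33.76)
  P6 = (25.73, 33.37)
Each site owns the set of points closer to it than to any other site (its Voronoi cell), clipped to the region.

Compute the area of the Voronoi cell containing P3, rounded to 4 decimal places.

Area of P3's cell: 475.7096

1. box [0,54]×[0,39]: [(0, 0) (54, 0) (54, 39) (0, 39)]
2. ⊥bis P3·P0 via (26.845,20.63): [(0, 0) (20.3689, 0) (32.6116, 39) (0, 39)]  |A|=1033.1208
3. ⊥bis P3·P1 via (21.45,20.275): [(0, 0) (12.6914, 0) (29.539, 39) (0, 39)]  |A|=823.4931
4. ⊥bis P3·P2 via (13.305,29.83): [(0, 0) (12.6914, 0) (17.4932, 11.1154) (11.2528, 39) (0, 39)]  |A|=568.5423
5. ⊥bis P3·P4 via (17.065,20.32): [(0, 0) (5.3886, 0) (15.8906, 18.2763) (11.2528, 39) (0, 39)]  |A|=475.7096
6. ⊥bis P3·P5 via (25.825,30.765): [(0, 0) (5.3886, 0) (15.8906, 18.2763) (11.2528, 39) (0, 39)]  |A|=475.7096
7. ⊥bis P3·P6 via (14.915,30.57): [(0, 0) (5.3886, 0) (15.8906, 18.2763) (11.2528, 39) (0, 39)]  |A|=475.7096
8. canonical 5-gon: [(0, 0) (5.3886, 0) (15.8906, 18.2763) (11.2528, 39) (0, 39)]
9. shoelace: 475.7096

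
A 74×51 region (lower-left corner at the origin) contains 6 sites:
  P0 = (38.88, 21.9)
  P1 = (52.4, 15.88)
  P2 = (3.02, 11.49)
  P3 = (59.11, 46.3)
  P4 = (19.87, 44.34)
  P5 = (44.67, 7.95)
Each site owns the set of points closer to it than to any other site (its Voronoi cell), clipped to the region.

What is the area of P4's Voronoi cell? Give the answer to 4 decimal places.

Area of P4's cell: 787.7562

1. box [0,74]×[0,51]: [(0, 0) (74, 0) (74, 51) (0, 51)]
2. ⊥bis P4·P0 via (29.375,33.12): [(0, 8.235) (50.4811, 51) (0, 51)]  |A|=1079.4117
3. ⊥bis P4·P1 via (36.135,30.11): [(0, 8.235) (50.4811, 51) (0, 51)]  |A|=1079.4117
4. ⊥bis P4·P2 via (11.445,27.915): [(0, 33.7856) (18.786, 24.1495) (50.4811, 51) (0, 51)]  |A|=839.4157
5. ⊥bis P4·P3 via (39.49,45.32): [(0, 33.7856) (18.786, 24.1495) (39.664, 41.8363) (39.2063, 51) (0, 51)]  |A|=787.7562
6. ⊥bis P4·P5 via (32.27,26.145): [(0, 33.7856) (18.786, 24.1495) (39.664, 41.8363) (39.2063, 51) (0, 51)]  |A|=787.7562
7. canonical 5-gon: [(0, 33.7856) (18.786, 24.1495) (39.664, 41.8363) (39.2063, 51) (0, 51)]
8. shoelace: 787.7562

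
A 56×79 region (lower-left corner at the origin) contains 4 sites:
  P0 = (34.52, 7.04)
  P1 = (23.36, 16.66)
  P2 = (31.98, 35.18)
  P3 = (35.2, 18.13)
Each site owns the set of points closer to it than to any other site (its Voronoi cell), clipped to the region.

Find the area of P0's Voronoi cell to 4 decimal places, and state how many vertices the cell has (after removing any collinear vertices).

Area of P0's cell: 387.9525 (4 vertices)

1. box [0,56]×[0,79]: [(0, 0) (56, 0) (56, 79) (0, 79)]
2. ⊥bis P0·P1 via (28.94,11.85): [(18.7252, 0) (56, 0) (56, 43.2419)]  |A|=805.9153
3. ⊥bis P0·P2 via (33.25,21.11): [(37.232, 21.4694) (18.7252, 0) (56, 0) (56, 23.1635)]  |A|=617.5001
4. ⊥bis P0·P3 via (34.86,12.585): [(29.839, 12.8929) (18.7252, 0) (56, 0) (56, 11.2888)]  |A|=387.9525
5. canonical 4-gon: [(29.839, 12.8929) (18.7252, 0) (56, 0) (56, 11.2888)]
6. shoelace: 387.9525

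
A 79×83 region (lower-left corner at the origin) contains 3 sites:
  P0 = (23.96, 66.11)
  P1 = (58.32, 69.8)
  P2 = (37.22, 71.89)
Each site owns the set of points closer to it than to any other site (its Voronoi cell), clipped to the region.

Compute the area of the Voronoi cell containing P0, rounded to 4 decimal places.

1. box [0,79]×[0,83]: [(0, 0) (79, 0) (79, 83) (0, 83)]
2. ⊥bis P0·P1 via (41.14,67.955): [(0, 0) (48.4378, 0) (39.5243, 83) (0, 83)]  |A|=3650.4283
3. ⊥bis P0·P2 via (30.59,69): [(0, 0) (48.4378, 0) (44.44, 37.2264) (24.4874, 83) (0, 83)]  |A|=3306.2833
4. canonical 5-gon: [(0, 0) (48.4378, 0) (44.44, 37.2264) (24.4874, 83) (0, 83)]
5. shoelace: 3306.2833

Area of P0's cell: 3306.2833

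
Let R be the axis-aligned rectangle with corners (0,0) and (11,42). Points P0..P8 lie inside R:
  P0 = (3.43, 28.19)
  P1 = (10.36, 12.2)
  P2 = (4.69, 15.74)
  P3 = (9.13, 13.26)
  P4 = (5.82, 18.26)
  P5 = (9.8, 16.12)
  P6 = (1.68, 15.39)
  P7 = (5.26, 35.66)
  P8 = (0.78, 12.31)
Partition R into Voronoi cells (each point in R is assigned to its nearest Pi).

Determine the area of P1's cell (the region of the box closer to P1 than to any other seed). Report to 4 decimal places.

1. box [0,11]×[0,42]: [(0, 0) (11, 0) (11, 42) (0, 42)]
2. ⊥bis P1·P0 via (6.895,20.195): [(0, 17.2067) (0, 0) (11, 0) (11, 21.9741)]  |A|=215.4945
3. ⊥bis P1·P2 via (7.525,13.97): [(0, 1.9172) (0, 0) (11, 0) (11, 19.5359)]  |A|=117.9922
4. ⊥bis P1·P3 via (9.745,12.73): [(0, 1.4221) (0, 0) (11, 0) (11, 14.1863)]  |A|=85.8462
5. ⊥bis P1·P4 via (8.09,15.23): [(0, 1.4221) (0, 0) (11, 0) (11, 14.1863)]  |A|=85.8462
6. ⊥bis P1·P5 via (10.08,14.16): [(0, 1.4221) (0, 0) (11, 0) (11, 14.1863)]  |A|=85.8462
7. ⊥bis P1·P6 via (6.02,13.795): [(2.5679, 4.4019) (0.9502, 0) (11, 0) (11, 14.1863)]  |A|=81.9289
8. ⊥bis P1·P7 via (7.81,23.93): [(2.5679, 4.4019) (0.9502, 0) (11, 0) (11, 14.1863)]  |A|=81.9289
9. ⊥bis P1·P8 via (5.57,12.255): [(5.5191, 7.8264) (5.4293, 0) (11, 0) (11, 14.1863)]  |A|=60.6758
10. canonical 4-gon: [(5.5191, 7.8264) (5.4293, 0) (11, 0) (11, 14.1863)]
11. shoelace: 60.6758

Area of P1's cell: 60.6758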